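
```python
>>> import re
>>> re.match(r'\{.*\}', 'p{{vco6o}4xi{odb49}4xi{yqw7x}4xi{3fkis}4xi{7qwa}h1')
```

None

`re.match` only tries the pattern at the start of the string.
Here position 0 doesn't satisfy it, so the call returns None.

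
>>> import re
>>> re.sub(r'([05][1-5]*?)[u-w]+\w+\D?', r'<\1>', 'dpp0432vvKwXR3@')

Each match is replaced using the text its own group 1 captured.

'dpp<0432>'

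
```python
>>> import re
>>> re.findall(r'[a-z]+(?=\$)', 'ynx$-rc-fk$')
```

The `(?=…)`/`(?<=…)` assertion just peeks at neighbouring text; it doesn't advance the match position.
Matches: at [0:3] → 'ynx'; at [8:10] → 'fk'.
With no groups in the pattern, `findall` gives back each whole match — 2 here.

['ynx', 'fk']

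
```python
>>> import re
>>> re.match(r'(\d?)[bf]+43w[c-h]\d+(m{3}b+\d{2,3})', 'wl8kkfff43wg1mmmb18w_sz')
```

`re.match` won't scan ahead — the pattern has to work from the very first character.
Here the string doesn't start with a match, so the call returns None.

None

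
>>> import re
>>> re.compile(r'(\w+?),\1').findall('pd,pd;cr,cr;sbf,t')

['pd', 'cr']

The backreference `\1` re-matches whatever the first group consumed, character for character.
Matches: at [0:5] match 'pd,pd', group 1 = 'pd'; at [6:11] match 'cr,cr', group 1 = 'cr'.
`findall` collects group 1 from each match (2 total).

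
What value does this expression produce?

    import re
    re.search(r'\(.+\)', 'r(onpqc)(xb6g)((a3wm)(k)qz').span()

`search` walks the string left to right and returns the first match it finds.
The match spans [1:24] → '(onpqc)(xb6g)((a3wm)(k)'.

(1, 24)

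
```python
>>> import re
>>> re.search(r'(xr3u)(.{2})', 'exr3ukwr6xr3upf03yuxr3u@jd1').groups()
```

('xr3u', 'kw')

The match spans [1:7] → 'xr3ukw'.
Captured: group 1 = 'xr3u', group 2 = 'kw'.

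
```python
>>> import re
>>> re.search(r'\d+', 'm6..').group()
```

Pattern: one or more of a digit.
The match spans [1:2] → '6'.

'6'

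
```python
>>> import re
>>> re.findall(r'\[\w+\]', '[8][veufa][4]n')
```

['[8]', '[veufa]', '[4]']

Walking the string: at [0:3] → '[8]'; at [3:10] → '[veufa]'; at [10:13] → '[4]'.
No capturing groups, so `findall` returns the 3 full match strings.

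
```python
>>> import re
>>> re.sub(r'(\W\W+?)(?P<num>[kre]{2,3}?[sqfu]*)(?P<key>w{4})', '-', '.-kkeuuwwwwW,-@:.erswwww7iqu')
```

This matches a non-word character, then one or more of a non-word character (lazy) (captured); then 2 to 3 of one of [kre] (lazy), then zero or more of one of [sqfu] (captured as 'num'); then exactly 4 of a literal 'w' (captured as 'key').
Matches: at [0:11] → '.-kkeuuwwww'; at [12:24] → ',-@:.erswwww'.
Each match is replaced by '-'.

'-W-7iqu'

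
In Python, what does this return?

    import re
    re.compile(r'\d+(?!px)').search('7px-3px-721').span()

(8, 11)

The negative lookaround is zero-width — it rules out positions where the adjacent text would match, without consuming anything.
The match spans [8:11] → '721'.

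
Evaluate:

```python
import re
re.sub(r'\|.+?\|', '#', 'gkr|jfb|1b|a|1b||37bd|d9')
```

A non-greedy quantifier consumes as few characters as it can — just enough that the remainder of the pattern still matches from where it stops; whatever follows it matches normally.
Each match is replaced by '#'.

'gkr#1b#1b#d9'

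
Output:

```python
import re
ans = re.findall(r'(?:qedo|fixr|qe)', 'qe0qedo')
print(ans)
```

['qe', 'qedo']

Alternation isn't longest-match — the leftmost alternative that fits at this position is chosen.
With no groups in the pattern, `findall` gives back each whole match — 2 here.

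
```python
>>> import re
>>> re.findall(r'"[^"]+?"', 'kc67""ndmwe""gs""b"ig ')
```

Matches: at [5:12] → '"ndmwe"'; at [12:16] → '"gs"'; at [16:19] → '"b"'.
With no groups in the pattern, `findall` gives back each whole match — 3 here.

['"ndmwe"', '"gs"', '"b"']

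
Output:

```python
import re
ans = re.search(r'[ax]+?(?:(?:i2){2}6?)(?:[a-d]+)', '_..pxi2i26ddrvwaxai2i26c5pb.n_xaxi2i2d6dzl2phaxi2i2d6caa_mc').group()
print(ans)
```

The match spans [4:12] → 'xi2i26dd'.

xi2i26dd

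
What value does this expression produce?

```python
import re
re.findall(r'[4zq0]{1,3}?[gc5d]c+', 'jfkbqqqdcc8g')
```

['qqqdcc']

This matches 1 to 3 of one of [4zq0] (lazy); then one of [gc5d], then one or more of the literal 'c'.
Matches: at [4:10] → 'qqqdcc'.
With no groups in the pattern, `findall` gives back each whole match — 1 here.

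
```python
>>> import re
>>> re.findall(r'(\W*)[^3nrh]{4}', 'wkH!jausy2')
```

['', '']

The pattern matches zero or more of a non-word character (captured); then exactly 4 of any character except [3nrh].
Scanning left to right: at [0:4] match 'wkH!', group 1 = ''; at [4:8] match 'jaus', group 1 = ''.
Because there's exactly one group, `findall` drops the full match and keeps group 1 from each hit.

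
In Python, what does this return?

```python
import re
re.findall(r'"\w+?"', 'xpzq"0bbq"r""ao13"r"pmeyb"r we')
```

With no groups in the pattern, `findall` gives back each whole match — 3 here.

['"0bbq"', '"ao13"', '"pmeyb"']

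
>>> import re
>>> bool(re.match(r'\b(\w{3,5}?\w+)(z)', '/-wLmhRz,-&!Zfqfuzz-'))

False

The pattern matches a word boundary (`\b`, zero-width); then 3 to 5 of a word character (lazy), then one or more of a word character (captured); then a literal 'z' (captured).
`re.match` won't scan ahead — the pattern has to work from the very first character.
Here the string doesn't start with a match, so the call returns None, and `bool(None)` is False.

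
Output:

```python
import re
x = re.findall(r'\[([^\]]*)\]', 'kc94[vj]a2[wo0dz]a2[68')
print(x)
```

['vj', 'wo0dz']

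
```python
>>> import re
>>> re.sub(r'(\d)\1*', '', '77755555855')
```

''

`\1` is not a pattern — it's the concrete string captured by group 1, re-applied verbatim.
Every occurrence is swapped for ''.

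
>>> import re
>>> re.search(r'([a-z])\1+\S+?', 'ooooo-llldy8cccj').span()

(0, 6)

The backreference `\1` re-matches whatever the first group consumed, character for character.
`re.search` scans for the first position where the pattern succeeds.
The match spans [0:6] → 'ooooo-'.
Captured: group 1 = 'o'.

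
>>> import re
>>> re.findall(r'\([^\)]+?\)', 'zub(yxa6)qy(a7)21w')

Walking the string: at [3:9] → '(yxa6)'; at [11:15] → '(a7)'.
Since nothing is captured, `findall` lists the 2 matched substrings directly.

['(yxa6)', '(a7)']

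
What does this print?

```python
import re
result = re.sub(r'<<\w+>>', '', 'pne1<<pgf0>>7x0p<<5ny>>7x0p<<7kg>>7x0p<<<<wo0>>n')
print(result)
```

pne17x0p7x0p7x0p<<n

Matches: at [4:12] → '<<pgf0>>'; at [16:23] → '<<5ny>>'; at [27:34] → '<<7kg>>'; at [40:47] → '<<wo0>>'.
Every occurrence is swapped for ''.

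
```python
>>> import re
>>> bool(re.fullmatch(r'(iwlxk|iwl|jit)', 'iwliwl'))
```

False

`re.fullmatch` is like wrapping the pattern in `^…$` (in single-line mode).
Here the pattern can't cover the whole string, so the call returns None, and `bool(None)` is False.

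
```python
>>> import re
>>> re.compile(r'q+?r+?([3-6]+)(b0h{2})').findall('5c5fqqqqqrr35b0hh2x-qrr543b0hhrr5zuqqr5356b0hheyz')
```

[('35', 'b0hh'), ('543', 'b0hh'), ('5356', 'b0hh')]

2 groups means each result is a tuple of 2 captured strings — 3 here.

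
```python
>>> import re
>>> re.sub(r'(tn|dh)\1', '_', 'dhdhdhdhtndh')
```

After group 1 captures some text, `\1` only succeeds where that same text appears again.
Matches: at [0:4] → 'dhdh'; at [4:8] → 'dhdh'.
Every occurrence is swapped for '_'.

'__tndh'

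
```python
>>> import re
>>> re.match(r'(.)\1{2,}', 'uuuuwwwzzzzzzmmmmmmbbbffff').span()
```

(0, 4)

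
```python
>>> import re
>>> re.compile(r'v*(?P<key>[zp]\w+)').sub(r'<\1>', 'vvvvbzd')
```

This matches zero or more of a literal 'v'; then one of [zp], then one or more of a word character (captured as 'key').
Matches: at [5:7] → 'zd'.
`\1` in the replacement pulls in group 1's text for each match.

'vvvvb<zd>'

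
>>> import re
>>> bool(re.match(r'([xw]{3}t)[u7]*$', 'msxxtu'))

The pattern matches exactly 3 of one of [xw], then the literal 't' (captured); then zero or more of one of [u7]; then anchored at the end.
`match` is anchored at position 0; if the pattern doesn't fit there, it returns None.
Here the string doesn't start with a match, so the call returns None, and `bool(None)` is False.

False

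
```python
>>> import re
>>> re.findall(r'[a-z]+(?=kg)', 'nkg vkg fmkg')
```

Because the assertion is zero-width, the text it checks is not consumed and won't appear in the result.
Matches: at [0:1] → 'n'; at [4:5] → 'v'; at [8:10] → 'fm'.
With no groups in the pattern, `findall` gives back each whole match — 3 here.

['n', 'v', 'fm']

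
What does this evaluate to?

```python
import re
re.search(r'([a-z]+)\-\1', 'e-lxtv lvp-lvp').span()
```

(7, 14)

A backreference is literal: `\1` must see the identical characters the first group matched.
`re.search` tries every starting position until one works.
The match spans [7:14] → 'lvp-lvp'.
Captured: group 1 = 'lvp'.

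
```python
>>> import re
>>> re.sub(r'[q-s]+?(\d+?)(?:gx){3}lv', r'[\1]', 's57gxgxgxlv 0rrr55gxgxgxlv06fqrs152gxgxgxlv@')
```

Pattern: one or more of a character in [q-s] (lazy); then one or more of a digit (lazy) (captured); then the literal 'gx' repeated 3 times, then the literal 'lv'.
`\1` in the replacement pulls in group 1's text for each match.

'[57] 0[55]06f[152]@'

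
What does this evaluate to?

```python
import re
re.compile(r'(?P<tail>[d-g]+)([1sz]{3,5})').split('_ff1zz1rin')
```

['_', 'ff', '1zz1', 'rin']

This matches one or more of a character in [d-g] (captured as 'tail'); then 3 to 5 of one of [1sz] (captured).
Matches to split on: at [1:7] → 'ff1zz1'.
With a capturing group present, the delimiter's captured portion is kept in the result list.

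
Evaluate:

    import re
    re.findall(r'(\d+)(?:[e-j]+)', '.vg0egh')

Pattern: one or more of a digit (captured); then one or more of a character in [e-j] (non-capturing group).
Scanning left to right: at [3:7] match '0egh', group 1 = '0'.
With a single group, `findall` returns only what that group captured — 1 item.

['0']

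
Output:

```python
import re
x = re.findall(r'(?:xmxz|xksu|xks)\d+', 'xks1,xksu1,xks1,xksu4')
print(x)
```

['xks1', 'xksu1', 'xks1', 'xksu4']

Scanning left to right: at [0:4] → 'xks1'; at [5:10] → 'xksu1'; at [11:15] → 'xks1'; at [16:21] → 'xksu4'.
No capturing groups, so `findall` returns the 4 full match strings.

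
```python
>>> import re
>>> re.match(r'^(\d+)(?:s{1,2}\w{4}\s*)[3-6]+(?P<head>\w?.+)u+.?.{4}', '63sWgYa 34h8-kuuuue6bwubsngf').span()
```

`re.match` only tries the pattern at the start of the string.
The match spans [0:28] → '63sWgYa 34h8-kuuuue6bwubsngf'.

(0, 28)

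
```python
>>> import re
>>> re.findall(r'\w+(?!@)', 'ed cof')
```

Because the assertion is negative and zero-width, positions next to the forbidden text are skipped.
Scanning left to right: at [0:2] → 'ed'; at [3:6] → 'cof'.
Since nothing is captured, `findall` lists the 2 matched substrings directly.

['ed', 'cof']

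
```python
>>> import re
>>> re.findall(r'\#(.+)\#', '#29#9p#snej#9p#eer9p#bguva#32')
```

['29#9p#snej#9p#eer9p#bguva']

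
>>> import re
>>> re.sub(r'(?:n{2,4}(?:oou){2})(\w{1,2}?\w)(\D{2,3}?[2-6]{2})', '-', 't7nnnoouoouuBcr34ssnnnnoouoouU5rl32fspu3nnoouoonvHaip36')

't7-ss-fspu3nnoouoonvHaip36'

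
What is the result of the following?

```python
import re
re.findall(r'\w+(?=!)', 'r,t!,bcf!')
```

['t', 'bcf']

Because the assertion is zero-width, the text it checks is not consumed and won't appear in the result.
Scanning left to right: at [2:3] → 't'; at [5:8] → 'bcf'.
`findall` yields the raw match text (2 of them) because the pattern has no groups.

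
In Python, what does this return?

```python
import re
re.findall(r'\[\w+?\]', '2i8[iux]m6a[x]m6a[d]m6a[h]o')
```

['[iux]', '[x]', '[d]', '[h]']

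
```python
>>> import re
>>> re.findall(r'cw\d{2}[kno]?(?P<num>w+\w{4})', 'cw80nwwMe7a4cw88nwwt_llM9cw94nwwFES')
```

['wwMe7a', 'wwt_ll', 'wwFES']

Pattern: the literal 'cw', then exactly 2 of a digit, then optionally one of [kno]; then one or more of a literal 'w', then exactly 4 of a word character (captured as 'num').
Because there's exactly one group, `findall` drops the full match and keeps group 1 from each hit.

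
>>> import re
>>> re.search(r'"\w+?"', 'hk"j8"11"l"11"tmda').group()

'"j8"'

`search` walks the string left to right and returns the first match it finds.
The match spans [2:6] → '"j8"'.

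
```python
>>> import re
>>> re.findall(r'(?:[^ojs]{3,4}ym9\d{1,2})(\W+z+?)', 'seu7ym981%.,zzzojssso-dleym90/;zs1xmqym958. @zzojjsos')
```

['%.,z', '/;z', '. @z']

Pattern: 3 to 4 of any character except [ojs], then the literal 'ym9', then 1 to 2 of a digit (non-capturing group); then one or more of a non-word character, then one or more of the literal 'z' (lazy) (captured).
The `?` after the quantifier makes it lazy — it takes as little as possible before letting the rest of the pattern try.
Scanning left to right: at [1:13] match 'eu7ym981%.,z', group 1 = '%.,z'; at [21:32] match '-dleym90/;z', group 1 = '/;z'; at [33:46] match '1xmqym958. @z', group 1 = '. @z'.
`findall` collects group 1 from each match (3 total).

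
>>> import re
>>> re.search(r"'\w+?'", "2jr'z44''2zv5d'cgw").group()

"'z44'"

`re.search` tries every starting position until one works.
The match spans [3:8] → "'z44'".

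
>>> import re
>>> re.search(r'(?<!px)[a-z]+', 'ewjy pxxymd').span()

Because the assertion is negative and zero-width, positions next to the forbidden text are skipped.
`re.search` scans for the first position where the pattern succeeds.
The match spans [0:4] → 'ewjy'.

(0, 4)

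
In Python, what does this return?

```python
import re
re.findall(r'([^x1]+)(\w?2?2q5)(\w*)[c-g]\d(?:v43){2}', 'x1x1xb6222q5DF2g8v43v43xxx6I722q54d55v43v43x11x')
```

Pattern: one or more of any character except [x1] (captured); then optionally a word character, then optionally a literal '2', then the literal '2q5' (captured); then zero or more of a word character (captured); then a character in [c-g], then a digit, then the literal 'v43' repeated 2 times.
Multiple groups make `findall` return tuples — one 3-tuple for the one match.

[('b622', '2q5', 'DF2')]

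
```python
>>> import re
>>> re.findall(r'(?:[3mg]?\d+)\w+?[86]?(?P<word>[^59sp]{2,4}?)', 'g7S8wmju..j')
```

A `+?`/`*?`/`{m,n}?` starts at its minimum and grows only as far as needed for what follows to match.
With a single group, `findall` returns only what that group captured — 1 item.

['wm']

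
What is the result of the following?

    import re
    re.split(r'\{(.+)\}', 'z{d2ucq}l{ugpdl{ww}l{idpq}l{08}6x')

The group in the pattern means `split` returns the separators' captures alongside the pieces.

['z', 'd2ucq}l{ugpdl{ww}l{idpq}l{08', '6x']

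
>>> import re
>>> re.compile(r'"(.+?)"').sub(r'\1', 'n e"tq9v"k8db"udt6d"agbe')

'n etq9vk8dbudt6dagbe'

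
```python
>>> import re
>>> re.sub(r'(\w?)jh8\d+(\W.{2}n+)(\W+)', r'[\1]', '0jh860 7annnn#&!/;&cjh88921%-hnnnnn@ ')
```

'[0][c]'

Pattern: optionally a word character (captured); then the literal 'jh8', then one or more of a digit; then a non-word character, then exactly 2 of any character, then one or more of the literal 'n' (captured); then one or more of a non-word character (captured).
The replacement refers to a captured group, so each match is rewritten using its own captured text.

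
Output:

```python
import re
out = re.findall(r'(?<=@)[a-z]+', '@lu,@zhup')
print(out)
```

['lu', 'zhup']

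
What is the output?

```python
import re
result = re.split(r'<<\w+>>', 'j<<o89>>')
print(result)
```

['j', '']

Matches to split on: at [1:8] → '<<o89>>'.
Each match becomes a cut point; 2 segments remain.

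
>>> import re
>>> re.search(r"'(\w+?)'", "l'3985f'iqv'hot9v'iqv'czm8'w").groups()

`re.search` scans for the first position where the pattern succeeds.
The match spans [1:8] → "'3985f'".
Captured: group 1 = '3985f'.

('3985f',)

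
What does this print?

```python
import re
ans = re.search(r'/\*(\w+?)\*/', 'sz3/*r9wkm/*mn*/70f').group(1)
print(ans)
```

mn

The match spans [10:16] → '/*mn*/'.
Captured: group 1 = 'mn'.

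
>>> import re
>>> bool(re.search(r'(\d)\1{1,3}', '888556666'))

After group 1 captures some text, `\1` only succeeds where that same text appears again.
Unlike `match`, `search` isn't anchored — it looks for the pattern anywhere in the string.
The match spans [0:3] → '888'.
Captured: group 1 = '8'.

True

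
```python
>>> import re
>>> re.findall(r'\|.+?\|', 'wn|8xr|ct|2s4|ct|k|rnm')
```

['|8xr|', '|2s4|', '|k|']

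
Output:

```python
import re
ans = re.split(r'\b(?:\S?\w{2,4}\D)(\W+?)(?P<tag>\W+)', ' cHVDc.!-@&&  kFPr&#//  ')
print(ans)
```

Pattern: a word boundary (`\b`, zero-width); then optionally a non-whitespace character, then 2 to 4 of a word character, then a non-digit (non-capturing group); then one or more of a non-word character (lazy) (captured); then one or more of a non-word character (captured as 'tag').
With a capturing group present, the delimiter's captured portion is kept in the result list.

[' ', '!', '-@&&  ', '', '#', '//  ', '']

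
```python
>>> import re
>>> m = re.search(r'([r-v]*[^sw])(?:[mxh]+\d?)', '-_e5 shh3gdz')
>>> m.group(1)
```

'sh'

This matches zero or more of a character in [r-v], then any character except [sw] (captured); then one or more of one of [mxh], then optionally a digit (non-capturing group).
`re.search` tries every starting position until one works.
The match spans [5:9] → 'shh3'.
Captured: group 1 = 'sh'.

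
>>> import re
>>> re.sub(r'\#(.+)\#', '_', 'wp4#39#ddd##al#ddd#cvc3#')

`sub` substitutes '_' at each match site.

'wp4_'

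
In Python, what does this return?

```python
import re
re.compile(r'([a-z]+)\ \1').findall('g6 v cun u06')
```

[]

Because there's exactly one group, `findall` drops the full match and keeps group 1 from each hit.
Nothing in the string satisfies the pattern, so the list is empty.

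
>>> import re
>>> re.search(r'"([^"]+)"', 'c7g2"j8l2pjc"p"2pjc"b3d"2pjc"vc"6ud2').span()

(4, 13)

The match spans [4:13] → '"j8l2pjc"'.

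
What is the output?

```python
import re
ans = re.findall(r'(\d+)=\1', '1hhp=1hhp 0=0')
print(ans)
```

After group 1 captures some text, `\1` only succeeds where that same text appears again.
Scanning left to right: at [10:13] match '0=0', group 1 = '0'.
Because there's exactly one group, `findall` drops the full match and keeps group 1 from the one hit.

['0']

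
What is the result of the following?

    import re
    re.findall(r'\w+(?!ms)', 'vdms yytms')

The negative lookaround is zero-width — it rules out positions where the adjacent text would match, without consuming anything.
Walking the string: at [0:4] → 'vdms'; at [5:10] → 'yytms'.
Since nothing is captured, `findall` lists the 2 matched substrings directly.

['vdms', 'yytms']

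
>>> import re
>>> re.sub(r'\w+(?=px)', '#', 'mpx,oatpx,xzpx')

'#px,#px,#px'

The `(?=…)`/`(?<=…)` assertion just peeks at neighbouring text; it doesn't advance the match position.
Every occurrence is swapped for '#'.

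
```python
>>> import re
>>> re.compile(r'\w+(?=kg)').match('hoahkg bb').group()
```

`re.match` won't scan ahead — the pattern has to work from the very first character.
The match spans [0:4] → 'hoah'.

'hoah'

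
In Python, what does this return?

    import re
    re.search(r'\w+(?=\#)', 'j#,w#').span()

The lookaround is zero-width — it requires the adjacent text to match without consuming it, so the asserted text isn't part of the match.
`re.search` scans for the first position where the pattern succeeds.
The match spans [0:1] → 'j'.

(0, 1)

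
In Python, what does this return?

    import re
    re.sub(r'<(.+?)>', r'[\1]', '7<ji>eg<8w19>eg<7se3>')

'7[ji]eg[8w19]eg[7se3]'

Matches: at [1:5] → '<ji>'; at [7:13] → '<8w19>'; at [15:21] → '<7se3>'.
`\1` in the replacement pulls in group 1's text for each match.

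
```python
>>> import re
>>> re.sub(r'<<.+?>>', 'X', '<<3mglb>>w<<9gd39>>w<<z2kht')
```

'XwXw<<z2kht'

Matches: at [0:9] → '<<3mglb>>'; at [10:19] → '<<9gd39>>'.
Every occurrence is swapped for 'X'.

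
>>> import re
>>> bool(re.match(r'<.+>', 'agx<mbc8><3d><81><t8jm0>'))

False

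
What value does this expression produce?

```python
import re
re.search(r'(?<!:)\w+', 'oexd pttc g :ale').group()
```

'oexd'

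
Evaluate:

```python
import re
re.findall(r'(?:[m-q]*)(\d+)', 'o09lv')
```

['09']

Because there's exactly one group, `findall` drops the full match and keeps group 1 from the one hit.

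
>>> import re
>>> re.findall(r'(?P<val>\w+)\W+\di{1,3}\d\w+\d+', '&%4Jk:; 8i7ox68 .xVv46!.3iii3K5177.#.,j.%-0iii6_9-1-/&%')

['4Jk', 'xVv46', 'j']

Pattern: one or more of a word character (captured as 'val'); then one or more of a non-word character, then a digit, then 1 to 3 of the literal 'i'; then a digit, then one or more of a word character, then one or more of a digit.
Walking the string: at [2:15] match '4Jk:; 8i7ox68', group 1 = '4Jk'; at [17:34] match 'xVv46!.3iii3K5177', group 1 = 'xVv46'; at [38:49] match 'j.%-0iii6_9', group 1 = 'j'.
With a single group, `findall` returns only what that group captured — 3 items.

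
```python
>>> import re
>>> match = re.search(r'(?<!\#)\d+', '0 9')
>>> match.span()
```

A negative assertion filters positions out without eating any characters.
The match spans [0:1] → '0'.

(0, 1)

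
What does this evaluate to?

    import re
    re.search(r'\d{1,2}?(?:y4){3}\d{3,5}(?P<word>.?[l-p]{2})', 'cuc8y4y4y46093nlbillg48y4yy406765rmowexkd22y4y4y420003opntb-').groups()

('nl',)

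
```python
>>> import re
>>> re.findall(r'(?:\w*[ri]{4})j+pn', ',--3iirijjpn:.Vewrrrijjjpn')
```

['3iirijjpn', 'Vewrrrijjjpn']

`findall` yields the raw match text (2 of them) because the pattern has no groups.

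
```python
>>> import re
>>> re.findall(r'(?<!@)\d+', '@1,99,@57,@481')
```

['99', '7', '81']

The negative lookaround is zero-width — it rules out positions where the adjacent text would match, without consuming anything.
Walking the string: at [3:5] → '99'; at [8:9] → '7'; at [12:14] → '81'.
No capturing groups, so `findall` returns the 3 full match strings.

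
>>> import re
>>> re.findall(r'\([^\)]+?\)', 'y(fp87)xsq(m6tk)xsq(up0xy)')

Matches: at [1:7] → '(fp87)'; at [10:16] → '(m6tk)'; at [19:26] → '(up0xy)'.
No capturing groups, so `findall` returns the 3 full match strings.

['(fp87)', '(m6tk)', '(up0xy)']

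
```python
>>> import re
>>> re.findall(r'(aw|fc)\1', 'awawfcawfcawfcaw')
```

['aw']

A backreference is literal: `\1` must see the identical characters the first group matched.
Walking the string: at [0:4] match 'awaw', group 1 = 'aw'.
One capturing group, so `findall` returns just the captured substring from the one match — 1 in all.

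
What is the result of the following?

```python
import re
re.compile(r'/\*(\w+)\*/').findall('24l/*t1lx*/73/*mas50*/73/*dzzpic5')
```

['t1lx', 'mas50']

Walking the string: at [3:11] match '/*t1lx*/', group 1 = 't1lx'; at [13:22] match '/*mas50*/', group 1 = 'mas50'.
One capturing group, so `findall` returns just the captured substring from each match — 2 in all.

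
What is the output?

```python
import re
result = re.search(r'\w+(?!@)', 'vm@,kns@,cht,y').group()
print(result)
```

Because the assertion is negative and zero-width, positions next to the forbidden text are skipped.
The match spans [0:1] → 'v'.

v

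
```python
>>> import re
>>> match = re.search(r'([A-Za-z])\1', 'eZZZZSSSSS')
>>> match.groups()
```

('Z',)

The match spans [1:3] → 'ZZ'.
Captured: group 1 = 'Z'.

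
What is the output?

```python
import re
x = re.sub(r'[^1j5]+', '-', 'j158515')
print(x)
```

j15-515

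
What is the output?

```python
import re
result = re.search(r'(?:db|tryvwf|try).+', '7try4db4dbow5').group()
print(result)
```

try4db4dbow5

The match spans [1:13] → 'try4db4dbow5'.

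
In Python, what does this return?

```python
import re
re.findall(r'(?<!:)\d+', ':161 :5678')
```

The negative lookaround is zero-width — it rules out positions where the adjacent text would match, without consuming anything.
`findall` yields the raw match text (2 of them) because the pattern has no groups.

['61', '678']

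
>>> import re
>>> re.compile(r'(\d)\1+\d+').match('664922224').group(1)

'6'

The match spans [0:9] → '664922224'.
Captured: group 1 = '6'.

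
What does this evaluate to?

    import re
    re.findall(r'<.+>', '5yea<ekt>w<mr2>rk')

`findall` yields the raw match text (1 of them) because the pattern has no groups.

['<ekt>w<mr2>']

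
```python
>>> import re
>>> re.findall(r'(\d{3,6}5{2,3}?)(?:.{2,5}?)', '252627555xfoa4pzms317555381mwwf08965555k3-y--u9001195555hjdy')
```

['25262755', '317555', '08965555', '90011955']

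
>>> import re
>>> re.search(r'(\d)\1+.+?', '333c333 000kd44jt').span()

(0, 4)

`\1` has to match the exact text group 1 already captured.
The match spans [0:4] → '333c'.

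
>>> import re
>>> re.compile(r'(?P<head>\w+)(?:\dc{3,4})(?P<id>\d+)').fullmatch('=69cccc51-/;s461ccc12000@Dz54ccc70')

The pattern matches one or more of a word character (captured as 'head'); then a digit, then 3 to 4 of a literal 'c' (non-capturing group); then one or more of a digit (captured as 'id').
`re.fullmatch` is like wrapping the pattern in `^…$` (in single-line mode).
Here there's no way to consume every character, so the call returns None.

None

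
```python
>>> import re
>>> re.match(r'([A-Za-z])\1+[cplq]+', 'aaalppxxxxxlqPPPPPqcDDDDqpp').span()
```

(0, 6)

`re.match` only tries the pattern at the start of the string.
The match spans [0:6] → 'aaalpp'.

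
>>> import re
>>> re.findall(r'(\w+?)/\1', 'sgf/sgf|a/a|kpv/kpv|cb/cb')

['sgf', 'a', 'kpv', 'cb']

After group 1 captures some text, `\1` only succeeds where that same text appears again.
`findall` collects group 1 from each match (4 total).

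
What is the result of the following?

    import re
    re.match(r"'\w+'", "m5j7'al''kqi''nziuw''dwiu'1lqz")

`re.match` won't scan ahead — the pattern has to work from the very first character.
Here the string doesn't start with a match, so the call returns None.

None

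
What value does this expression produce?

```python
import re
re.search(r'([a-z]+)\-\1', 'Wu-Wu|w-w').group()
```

`\1` has to match the exact text group 1 already captured.
The match spans [6:9] → 'w-w'.

'w-w'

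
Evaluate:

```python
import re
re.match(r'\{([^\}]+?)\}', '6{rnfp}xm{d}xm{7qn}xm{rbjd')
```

None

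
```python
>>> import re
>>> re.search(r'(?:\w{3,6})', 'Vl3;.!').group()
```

This matches 3 to 6 of a word character (non-capturing group).
The match spans [0:3] → 'Vl3'.

'Vl3'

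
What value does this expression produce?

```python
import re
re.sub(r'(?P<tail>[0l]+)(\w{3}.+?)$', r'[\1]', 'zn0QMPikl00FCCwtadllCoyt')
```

The pattern matches one or more of one of [0l] (captured as 'tail'); then exactly 3 of a word character, then one or more of any character (lazy) (captured); then anchored at the end.
Each match is replaced using the text its own group 1 captured.

'zn[0]'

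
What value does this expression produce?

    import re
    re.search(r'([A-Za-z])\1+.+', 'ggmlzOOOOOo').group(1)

'g'

The match spans [0:11] → 'ggmlzOOOOOo'.
Captured: group 1 = 'g'.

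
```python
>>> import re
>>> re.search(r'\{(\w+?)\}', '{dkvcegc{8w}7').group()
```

Unlike `match`, `search` isn't anchored — it looks for the pattern anywhere in the string.
The match spans [8:12] → '{8w}'.
Captured: group 1 = '8w'.

'{8w}'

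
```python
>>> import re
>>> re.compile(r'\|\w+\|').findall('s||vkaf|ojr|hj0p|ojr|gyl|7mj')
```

Walking the string: at [2:8] → '|vkaf|'; at [11:17] → '|hj0p|'; at [20:25] → '|gyl|'.
Since nothing is captured, `findall` lists the 3 matched substrings directly.

['|vkaf|', '|hj0p|', '|gyl|']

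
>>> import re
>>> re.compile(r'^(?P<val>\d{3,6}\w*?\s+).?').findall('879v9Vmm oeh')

['879v9Vmm ']

The pattern matches anchored at the start of the string; then 3 to 6 of a digit, then zero or more of a word character (lazy), then one or more of whitespace (captured as 'val'); then optionally any character.
Walking the string: at [0:10] match '879v9Vmm o', group 1 = '879v9Vmm '.
With a single group, `findall` returns only what that group captured — 1 item.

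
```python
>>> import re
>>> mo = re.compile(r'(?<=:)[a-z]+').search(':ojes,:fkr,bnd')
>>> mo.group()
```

'ojes'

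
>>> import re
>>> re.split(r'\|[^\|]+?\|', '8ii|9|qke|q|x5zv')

`split` removes every match and returns the 3 fragments in between.

['8ii', 'qke', 'x5zv']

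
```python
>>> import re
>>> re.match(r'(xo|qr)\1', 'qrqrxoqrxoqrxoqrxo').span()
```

(0, 4)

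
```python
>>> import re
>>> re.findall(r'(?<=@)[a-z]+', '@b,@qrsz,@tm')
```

['b', 'qrsz', 'tm']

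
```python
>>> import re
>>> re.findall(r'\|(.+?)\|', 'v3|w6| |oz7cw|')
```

['w6', 'oz7cw']

A non-greedy quantifier consumes as few characters as it can — just enough that the remainder of the pattern still matches from where it stops; whatever follows it matches normally.
Because there's exactly one group, `findall` drops the full match and keeps group 1 from each hit.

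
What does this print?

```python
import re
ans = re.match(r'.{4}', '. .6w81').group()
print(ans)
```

. .6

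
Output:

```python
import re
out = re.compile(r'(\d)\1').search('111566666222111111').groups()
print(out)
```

('1',)

After group 1 captures some text, `\1` only succeeds where that same text appears again.
`search` walks the string left to right and returns the first match it finds.
The match spans [0:2] → '11'.
Captured: group 1 = '1'.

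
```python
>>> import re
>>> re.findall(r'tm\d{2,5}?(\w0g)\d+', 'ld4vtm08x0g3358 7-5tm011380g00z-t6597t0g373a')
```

['x0g', '80g']

Because there's exactly one group, `findall` drops the full match and keeps group 1 from each hit.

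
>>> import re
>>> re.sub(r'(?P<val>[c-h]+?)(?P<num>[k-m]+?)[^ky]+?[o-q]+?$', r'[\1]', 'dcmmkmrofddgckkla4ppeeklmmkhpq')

'dcmmkmrofddgckkla4pp[ee]'

The pattern matches one or more of a character in [c-h] (lazy) (captured as 'val'); then one or more of a character in [k-m] (lazy) (captured as 'num'); then one or more of any character except [ky] (lazy), then one or more of a character in [o-q] (lazy); then anchored at the end.
Matches: at [20:30] → 'eeklmmkhpq'.
Each match is replaced using the text its own group 1 captured.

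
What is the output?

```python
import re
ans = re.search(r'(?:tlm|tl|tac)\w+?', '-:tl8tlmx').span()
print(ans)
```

(2, 5)

The match spans [2:5] → 'tl8'.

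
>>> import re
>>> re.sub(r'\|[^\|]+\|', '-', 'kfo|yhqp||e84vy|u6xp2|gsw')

'kfo--u6xp2|gsw'

Every occurrence is swapped for '-'.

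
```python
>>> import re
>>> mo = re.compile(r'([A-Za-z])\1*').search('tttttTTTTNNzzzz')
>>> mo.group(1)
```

't'

The match spans [0:5] → 'ttttt'.
Captured: group 1 = 't'.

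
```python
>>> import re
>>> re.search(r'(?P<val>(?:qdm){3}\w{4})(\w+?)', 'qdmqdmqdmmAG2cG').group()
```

The pattern matches the literal 'qdm' repeated 3 times, then exactly 4 of a word character (captured as 'val'); then one or more of a word character (lazy) (captured).
`re.search` scans for the first position where the pattern succeeds.
The match spans [0:14] → 'qdmqdmqdmmAG2c'.
Captured: group 1 = 'qdmqdmqdmmAG2', group 2 = 'c'.

'qdmqdmqdmmAG2c'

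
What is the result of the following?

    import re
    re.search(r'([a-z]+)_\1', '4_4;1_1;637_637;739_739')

None

The backreference `\1` re-matches whatever the first group consumed, character for character.
`re.search` tries every starting position until one works.
Here the pattern never matches, so the call returns None.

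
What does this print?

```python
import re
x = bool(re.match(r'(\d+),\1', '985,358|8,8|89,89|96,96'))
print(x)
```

After group 1 captures some text, `\1` only succeeds where that same text appears again.
`match` is anchored at position 0; if the pattern doesn't fit there, it returns None.
Here the pattern fails at index 0, so the call returns None, and `bool(None)` is False.

False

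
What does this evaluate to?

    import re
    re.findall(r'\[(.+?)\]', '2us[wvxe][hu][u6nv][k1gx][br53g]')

A non-greedy quantifier consumes as few characters as it can — just enough that the remainder of the pattern still matches from where it stops; whatever follows it matches normally.
With a single group, `findall` returns only what that group captured — 5 items.

['wvxe', 'hu', 'u6nv', 'k1gx', 'br53g']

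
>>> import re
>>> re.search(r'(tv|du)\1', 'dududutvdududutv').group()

`\1` is not a pattern — it's the concrete string captured by group 1, re-applied verbatim.
`re.search` scans for the first position where the pattern succeeds.
The match spans [0:4] → 'dudu'.
Captured: group 1 = 'du'.

'dudu'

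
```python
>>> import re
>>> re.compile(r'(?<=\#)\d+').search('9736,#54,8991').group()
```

'54'

The `(?=…)`/`(?<=…)` assertion just peeks at neighbouring text; it doesn't advance the match position.
`search` walks the string left to right and returns the first match it finds.
The match spans [6:8] → '54'.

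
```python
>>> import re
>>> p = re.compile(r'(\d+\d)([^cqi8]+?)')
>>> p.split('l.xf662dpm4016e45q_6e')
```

['l.xf', '662', 'd', 'pm', '4016', 'e', '45q_6e']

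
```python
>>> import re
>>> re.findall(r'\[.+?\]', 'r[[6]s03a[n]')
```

['[[6]', '[n]']

Lazy quantifiers expand one character at a time until the remainder of the pattern can match.
Walking the string: at [1:5] → '[[6]'; at [9:12] → '[n]'.
Since nothing is captured, `findall` lists the 2 matched substrings directly.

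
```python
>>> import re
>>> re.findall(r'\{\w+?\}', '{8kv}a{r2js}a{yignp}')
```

`findall` yields the raw match text (3 of them) because the pattern has no groups.

['{8kv}', '{r2js}', '{yignp}']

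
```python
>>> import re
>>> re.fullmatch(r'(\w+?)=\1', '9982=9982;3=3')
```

None

The backreference `\1` re-matches whatever the first group consumed, character for character.
`fullmatch` succeeds only if the pattern covers the string from start to end.
Here there's no way to consume every character, so the call returns None.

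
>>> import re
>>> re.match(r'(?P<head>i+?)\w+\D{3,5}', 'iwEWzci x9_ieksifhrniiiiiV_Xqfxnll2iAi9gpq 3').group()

'iwEWzci x'

The pattern matches one or more of a literal 'i' (lazy) (captured as 'head'); then one or more of a word character; then 3 to 5 of a non-digit.
`re.match` only tries the pattern at the start of the string.
The match spans [0:9] → 'iwEWzci x'.
Captured: group 1 = 'i'.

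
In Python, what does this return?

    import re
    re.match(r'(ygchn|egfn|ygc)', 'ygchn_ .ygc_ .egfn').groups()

('ygchn',)

The match spans [0:5] → 'ygchn'.
Captured: group 1 = 'ygchn'.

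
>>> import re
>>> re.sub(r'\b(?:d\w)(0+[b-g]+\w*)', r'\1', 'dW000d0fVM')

The pattern matches a word boundary (`\b`, zero-width); then a literal 'd', then a word character (non-capturing group); then one or more of a literal '0', then one or more of a character in [b-g], then zero or more of a word character (captured).
Matches: at [0:10] → 'dW000d0fVM'.
`\1` in the replacement pulls in group 1's text for each match.

'000d0fVM'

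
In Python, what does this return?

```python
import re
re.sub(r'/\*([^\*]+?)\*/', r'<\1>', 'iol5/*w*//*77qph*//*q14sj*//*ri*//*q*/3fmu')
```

'iol5<w><77qph><q14sj><ri><q>3fmu'

Matches: at [4:9] → '/*w*/'; at [9:18] → '/*77qph*/'; at [18:27] → '/*q14sj*/'; at [27:33] → '/*ri*/'; at [33:38] → '/*q*/'.
Each match is replaced using the text its own group 1 captured.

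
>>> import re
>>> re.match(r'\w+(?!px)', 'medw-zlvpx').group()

'medw'

Because the assertion is negative and zero-width, positions next to the forbidden text are skipped.
`re.match` only tries the pattern at the start of the string.
The match spans [0:4] → 'medw'.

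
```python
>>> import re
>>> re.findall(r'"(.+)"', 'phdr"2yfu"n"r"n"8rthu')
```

['2yfu"n"r"n']

Scanning left to right: at [4:16] match '"2yfu"n"r"n"', group 1 = '2yfu"n"r"n'.
One capturing group, so `findall` returns just the captured substring from the one match — 1 in all.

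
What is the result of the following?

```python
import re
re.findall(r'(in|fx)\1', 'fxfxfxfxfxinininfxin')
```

A backreference is literal: `\1` must see the identical characters the first group matched.
Because there's exactly one group, `findall` drops the full match and keeps group 1 from each hit.

['fx', 'fx', 'in']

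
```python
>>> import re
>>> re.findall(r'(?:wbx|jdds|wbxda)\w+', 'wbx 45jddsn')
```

Scanning left to right: at [6:11] → 'jddsn'.
Since nothing is captured, `findall` lists the 1 matched substring directly.

['jddsn']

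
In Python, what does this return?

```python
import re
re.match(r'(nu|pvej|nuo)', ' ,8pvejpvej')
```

None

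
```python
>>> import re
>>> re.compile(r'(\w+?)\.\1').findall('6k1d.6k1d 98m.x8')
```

['6k1d']

`\1` is not a pattern — it's the concrete string captured by group 1, re-applied verbatim.
With a single group, `findall` returns only what that group captured — 1 item.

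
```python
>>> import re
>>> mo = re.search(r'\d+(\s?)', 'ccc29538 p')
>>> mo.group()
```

'29538 '

This matches one or more of a digit; then optionally whitespace (captured).
The match spans [3:9] → '29538 '.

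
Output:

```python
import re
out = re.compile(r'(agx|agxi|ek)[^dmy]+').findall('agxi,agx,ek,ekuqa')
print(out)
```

['agx']

`|` is ordered: at each position the engine commits to the first alternative that works.
Walking the string: at [0:17] match 'agxi,agx,ek,ekuqa', group 1 = 'agx'.
`findall` collects group 1 from the one match (1 total).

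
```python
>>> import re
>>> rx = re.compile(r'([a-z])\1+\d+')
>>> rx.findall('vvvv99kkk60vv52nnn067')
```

['v', 'k', 'v', 'n']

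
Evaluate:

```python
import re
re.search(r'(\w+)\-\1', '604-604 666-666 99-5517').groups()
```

('604',)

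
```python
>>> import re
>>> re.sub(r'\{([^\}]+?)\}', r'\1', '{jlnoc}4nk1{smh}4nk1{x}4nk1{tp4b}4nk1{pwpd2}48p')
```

'jlnoc4nk1smh4nk1x4nk1tp4b4nk1pwpd248p'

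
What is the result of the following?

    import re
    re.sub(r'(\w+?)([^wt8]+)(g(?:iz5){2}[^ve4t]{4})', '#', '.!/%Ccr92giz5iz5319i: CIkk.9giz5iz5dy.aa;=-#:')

'.!/%#a;=-#:'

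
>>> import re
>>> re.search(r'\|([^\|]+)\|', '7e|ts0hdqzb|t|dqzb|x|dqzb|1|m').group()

The match spans [2:12] → '|ts0hdqzb|'.

'|ts0hdqzb|'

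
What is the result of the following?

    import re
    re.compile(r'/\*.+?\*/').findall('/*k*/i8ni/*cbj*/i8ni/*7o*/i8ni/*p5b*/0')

['/*k*/', '/*cbj*/', '/*7o*/', '/*p5b*/']

Since nothing is captured, `findall` lists the 4 matched substrings directly.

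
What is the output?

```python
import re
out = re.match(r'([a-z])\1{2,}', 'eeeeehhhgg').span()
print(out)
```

(0, 5)

`\1` has to match the exact text group 1 already captured.
`re.match` won't scan ahead — the pattern has to work from the very first character.
The match spans [0:5] → 'eeeee'.
Captured: group 1 = 'e'.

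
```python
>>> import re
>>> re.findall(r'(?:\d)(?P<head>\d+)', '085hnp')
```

['85']

The pattern matches a digit (non-capturing group); then one or more of a digit (captured as 'head').
Walking the string: at [0:3] match '085', group 1 = '85'.
One capturing group, so `findall` returns just the captured substring from the one match — 1 in all.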